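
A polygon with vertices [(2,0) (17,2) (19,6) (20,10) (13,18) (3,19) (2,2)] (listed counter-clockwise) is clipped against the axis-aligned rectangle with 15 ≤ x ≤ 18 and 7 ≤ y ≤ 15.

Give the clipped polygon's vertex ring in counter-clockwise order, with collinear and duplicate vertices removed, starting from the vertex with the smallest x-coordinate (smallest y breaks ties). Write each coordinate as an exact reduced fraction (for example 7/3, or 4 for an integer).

Clipped polygon: [(15,7) (18,7) (18,86/7) (125/8,15) (15,15)]

1. After x ≥ 15: [(15,26/15) (17,2) (19,6) (20,10) (15,110/7)]
2. After x ≤ 18: [(15,26/15) (17,2) (18,4) (18,86/7) (15,110/7)]
3. After y ≥ 7: [(15,7) (18,7) (18,86/7) (15,110/7)]
4. After y ≤ 15: [(15,15) (15,7) (18,7) (18,86/7) (125/8,15)]
5. Canonical ring: [(15,7) (18,7) (18,86/7) (125/8,15) (15,15)]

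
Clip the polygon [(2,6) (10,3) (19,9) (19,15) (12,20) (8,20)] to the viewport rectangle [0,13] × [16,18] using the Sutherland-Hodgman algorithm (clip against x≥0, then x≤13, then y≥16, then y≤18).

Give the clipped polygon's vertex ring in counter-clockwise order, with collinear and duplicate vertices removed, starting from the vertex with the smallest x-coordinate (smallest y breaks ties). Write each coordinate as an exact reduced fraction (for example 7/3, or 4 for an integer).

1. After x ≥ 0: [(2,6) (10,3) (19,9) (19,15) (12,20) (8,20)]
2. After x ≤ 13: [(2,6) (10,3) (13,5) (13,135/7) (12,20) (8,20)]
3. After y ≥ 16: [(44/7,16) (13,16) (13,135/7) (12,20) (8,20)]
4. After y ≤ 18: [(50/7,18) (44/7,16) (13,16) (13,18)]
5. Canonical ring: [(44/7,16) (13,16) (13,18) (50/7,18)]

Clipped polygon: [(44/7,16) (13,16) (13,18) (50/7,18)]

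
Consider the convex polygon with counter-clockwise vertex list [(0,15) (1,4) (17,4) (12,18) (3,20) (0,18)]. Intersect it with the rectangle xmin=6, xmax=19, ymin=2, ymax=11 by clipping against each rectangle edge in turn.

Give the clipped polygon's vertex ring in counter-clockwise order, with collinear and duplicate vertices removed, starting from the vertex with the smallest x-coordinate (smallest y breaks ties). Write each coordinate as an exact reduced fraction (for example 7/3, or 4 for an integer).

Clipped polygon: [(6,4) (17,4) (29/2,11) (6,11)]

1. After x ≥ 6: [(6,4) (17,4) (12,18) (6,58/3)]
2. After x ≤ 19: [(6,4) (17,4) (12,18) (6,58/3)]
3. After y ≥ 2: [(6,4) (17,4) (12,18) (6,58/3)]
4. After y ≤ 11: [(6,11) (6,4) (17,4) (29/2,11)]
5. Canonical ring: [(6,4) (17,4) (29/2,11) (6,11)]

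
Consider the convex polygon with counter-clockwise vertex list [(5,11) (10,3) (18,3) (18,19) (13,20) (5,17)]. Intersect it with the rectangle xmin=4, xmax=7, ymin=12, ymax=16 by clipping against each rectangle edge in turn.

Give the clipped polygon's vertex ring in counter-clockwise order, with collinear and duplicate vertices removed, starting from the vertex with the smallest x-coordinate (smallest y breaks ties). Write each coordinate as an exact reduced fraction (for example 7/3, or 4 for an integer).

Clipped polygon: [(5,12) (7,12) (7,16) (5,16)]

1. After x ≥ 4: [(5,11) (10,3) (18,3) (18,19) (13,20) (5,17)]
2. After x ≤ 7: [(5,11) (7,39/5) (7,71/4) (5,17)]
3. After y ≥ 12: [(5,12) (7,12) (7,71/4) (5,17)]
4. After y ≤ 16: [(5,16) (5,12) (7,12) (7,16)]
5. Canonical ring: [(5,12) (7,12) (7,16) (5,16)]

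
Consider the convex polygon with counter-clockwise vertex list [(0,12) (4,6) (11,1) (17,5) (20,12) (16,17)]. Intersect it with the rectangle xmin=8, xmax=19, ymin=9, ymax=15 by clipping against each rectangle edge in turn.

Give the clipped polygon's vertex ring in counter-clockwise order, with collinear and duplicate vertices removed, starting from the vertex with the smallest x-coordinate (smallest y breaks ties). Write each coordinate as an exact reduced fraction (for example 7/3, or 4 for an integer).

Clipped polygon: [(8,9) (131/7,9) (19,29/3) (19,53/4) (88/5,15) (48/5,15) (8,29/2)]

1. After x ≥ 8: [(8,29/2) (8,22/7) (11,1) (17,5) (20,12) (16,17)]
2. After x ≤ 19: [(8,29/2) (8,22/7) (11,1) (17,5) (19,29/3) (19,53/4) (16,17)]
3. After y ≥ 9: [(8,29/2) (8,9) (131/7,9) (19,29/3) (19,53/4) (16,17)]
4. After y ≤ 15: [(48/5,15) (8,29/2) (8,9) (131/7,9) (19,29/3) (19,53/4) (88/5,15)]
5. Canonical ring: [(8,9) (131/7,9) (19,29/3) (19,53/4) (88/5,15) (48/5,15) (8,29/2)]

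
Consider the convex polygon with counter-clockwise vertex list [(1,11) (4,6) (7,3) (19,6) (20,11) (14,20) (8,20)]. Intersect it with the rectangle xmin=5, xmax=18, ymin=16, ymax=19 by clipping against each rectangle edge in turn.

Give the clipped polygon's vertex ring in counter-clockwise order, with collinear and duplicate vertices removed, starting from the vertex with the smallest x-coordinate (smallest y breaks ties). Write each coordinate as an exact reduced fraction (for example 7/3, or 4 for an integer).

Clipped polygon: [(5,16) (50/3,16) (44/3,19) (65/9,19) (5,113/7)]

1. After x ≥ 5: [(5,113/7) (5,5) (7,3) (19,6) (20,11) (14,20) (8,20)]
2. After x ≤ 18: [(5,113/7) (5,5) (7,3) (18,23/4) (18,14) (14,20) (8,20)]
3. After y ≥ 16: [(5,113/7) (5,16) (50/3,16) (14,20) (8,20)]
4. After y ≤ 19: [(65/9,19) (5,113/7) (5,16) (50/3,16) (44/3,19)]
5. Canonical ring: [(5,16) (50/3,16) (44/3,19) (65/9,19) (5,113/7)]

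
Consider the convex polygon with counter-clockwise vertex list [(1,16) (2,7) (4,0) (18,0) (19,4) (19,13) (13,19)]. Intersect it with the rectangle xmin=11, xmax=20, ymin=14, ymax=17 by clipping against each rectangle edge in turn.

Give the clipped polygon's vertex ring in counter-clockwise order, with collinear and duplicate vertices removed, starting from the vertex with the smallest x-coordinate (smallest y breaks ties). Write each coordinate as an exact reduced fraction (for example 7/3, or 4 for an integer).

1. After x ≥ 11: [(11,37/2) (11,0) (18,0) (19,4) (19,13) (13,19)]
2. After x ≤ 20: [(11,37/2) (11,0) (18,0) (19,4) (19,13) (13,19)]
3. After y ≥ 14: [(11,37/2) (11,14) (18,14) (13,19)]
4. After y ≤ 17: [(11,17) (11,14) (18,14) (15,17)]
5. Canonical ring: [(11,14) (18,14) (15,17) (11,17)]

Clipped polygon: [(11,14) (18,14) (15,17) (11,17)]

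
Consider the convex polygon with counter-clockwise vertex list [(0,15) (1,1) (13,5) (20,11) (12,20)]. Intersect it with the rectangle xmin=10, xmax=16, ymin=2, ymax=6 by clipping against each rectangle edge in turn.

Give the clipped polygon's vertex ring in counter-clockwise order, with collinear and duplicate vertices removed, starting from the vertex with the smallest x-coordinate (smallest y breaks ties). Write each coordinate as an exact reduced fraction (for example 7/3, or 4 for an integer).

1. After x ≥ 10: [(10,115/6) (10,4) (13,5) (20,11) (12,20)]
2. After x ≤ 16: [(10,115/6) (10,4) (13,5) (16,53/7) (16,31/2) (12,20)]
3. After y ≥ 2: [(10,115/6) (10,4) (13,5) (16,53/7) (16,31/2) (12,20)]
4. After y ≤ 6: [(10,6) (10,4) (13,5) (85/6,6)]
5. Canonical ring: [(10,4) (13,5) (85/6,6) (10,6)]

Clipped polygon: [(10,4) (13,5) (85/6,6) (10,6)]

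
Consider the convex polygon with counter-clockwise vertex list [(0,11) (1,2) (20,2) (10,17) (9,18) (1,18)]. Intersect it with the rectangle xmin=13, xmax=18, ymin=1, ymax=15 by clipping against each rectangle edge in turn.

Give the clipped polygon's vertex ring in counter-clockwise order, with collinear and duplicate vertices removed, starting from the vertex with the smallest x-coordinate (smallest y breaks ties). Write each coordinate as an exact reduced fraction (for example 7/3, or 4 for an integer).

Clipped polygon: [(13,2) (18,2) (18,5) (13,25/2)]

1. After x ≥ 13: [(13,2) (20,2) (13,25/2)]
2. After x ≤ 18: [(13,2) (18,2) (18,5) (13,25/2)]
3. After y ≥ 1: [(13,2) (18,2) (18,5) (13,25/2)]
4. After y ≤ 15: [(13,2) (18,2) (18,5) (13,25/2)]
5. Canonical ring: [(13,2) (18,2) (18,5) (13,25/2)]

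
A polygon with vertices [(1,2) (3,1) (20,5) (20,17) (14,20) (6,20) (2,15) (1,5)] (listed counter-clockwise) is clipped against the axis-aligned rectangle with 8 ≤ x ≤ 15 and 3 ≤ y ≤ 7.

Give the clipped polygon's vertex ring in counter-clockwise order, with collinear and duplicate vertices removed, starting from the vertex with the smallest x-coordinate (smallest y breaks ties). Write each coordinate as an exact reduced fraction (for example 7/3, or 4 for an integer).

1. After x ≥ 8: [(8,37/17) (20,5) (20,17) (14,20) (8,20)]
2. After x ≤ 15: [(8,37/17) (15,65/17) (15,39/2) (14,20) (8,20)]
3. After y ≥ 3: [(8,3) (23/2,3) (15,65/17) (15,39/2) (14,20) (8,20)]
4. After y ≤ 7: [(8,7) (8,3) (23/2,3) (15,65/17) (15,7)]
5. Canonical ring: [(8,3) (23/2,3) (15,65/17) (15,7) (8,7)]

Clipped polygon: [(8,3) (23/2,3) (15,65/17) (15,7) (8,7)]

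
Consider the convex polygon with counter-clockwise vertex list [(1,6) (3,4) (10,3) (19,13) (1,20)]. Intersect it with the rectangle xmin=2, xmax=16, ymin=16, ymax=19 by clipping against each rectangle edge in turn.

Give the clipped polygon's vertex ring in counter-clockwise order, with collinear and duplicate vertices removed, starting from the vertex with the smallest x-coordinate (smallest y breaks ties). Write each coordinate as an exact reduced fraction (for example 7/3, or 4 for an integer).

1. After x ≥ 2: [(2,5) (3,4) (10,3) (19,13) (2,353/18)]
2. After x ≤ 16: [(2,5) (3,4) (10,3) (16,29/3) (16,85/6) (2,353/18)]
3. After y ≥ 16: [(2,16) (79/7,16) (2,353/18)]
4. After y ≤ 19: [(2,19) (2,16) (79/7,16) (25/7,19)]
5. Canonical ring: [(2,16) (79/7,16) (25/7,19) (2,19)]

Clipped polygon: [(2,16) (79/7,16) (25/7,19) (2,19)]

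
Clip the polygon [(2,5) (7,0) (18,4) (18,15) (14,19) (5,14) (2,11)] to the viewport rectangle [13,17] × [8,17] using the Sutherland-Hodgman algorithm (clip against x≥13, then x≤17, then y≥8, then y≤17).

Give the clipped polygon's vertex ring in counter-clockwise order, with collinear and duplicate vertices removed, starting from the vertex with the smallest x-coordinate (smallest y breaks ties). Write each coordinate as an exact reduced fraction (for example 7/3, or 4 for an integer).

1. After x ≥ 13: [(13,24/11) (18,4) (18,15) (14,19) (13,166/9)]
2. After x ≤ 17: [(13,24/11) (17,40/11) (17,16) (14,19) (13,166/9)]
3. After y ≥ 8: [(13,8) (17,8) (17,16) (14,19) (13,166/9)]
4. After y ≤ 17: [(13,17) (13,8) (17,8) (17,16) (16,17)]
5. Canonical ring: [(13,8) (17,8) (17,16) (16,17) (13,17)]

Clipped polygon: [(13,8) (17,8) (17,16) (16,17) (13,17)]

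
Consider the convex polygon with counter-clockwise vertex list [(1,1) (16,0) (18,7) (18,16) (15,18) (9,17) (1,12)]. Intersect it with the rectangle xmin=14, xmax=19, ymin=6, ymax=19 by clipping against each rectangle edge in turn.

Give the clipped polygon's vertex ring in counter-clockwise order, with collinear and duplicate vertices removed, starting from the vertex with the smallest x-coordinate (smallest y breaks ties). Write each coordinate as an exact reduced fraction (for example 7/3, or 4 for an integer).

1. After x ≥ 14: [(14,2/15) (16,0) (18,7) (18,16) (15,18) (14,107/6)]
2. After x ≤ 19: [(14,2/15) (16,0) (18,7) (18,16) (15,18) (14,107/6)]
3. After y ≥ 6: [(14,6) (124/7,6) (18,7) (18,16) (15,18) (14,107/6)]
4. After y ≤ 19: [(14,6) (124/7,6) (18,7) (18,16) (15,18) (14,107/6)]
5. Canonical ring: [(14,6) (124/7,6) (18,7) (18,16) (15,18) (14,107/6)]

Clipped polygon: [(14,6) (124/7,6) (18,7) (18,16) (15,18) (14,107/6)]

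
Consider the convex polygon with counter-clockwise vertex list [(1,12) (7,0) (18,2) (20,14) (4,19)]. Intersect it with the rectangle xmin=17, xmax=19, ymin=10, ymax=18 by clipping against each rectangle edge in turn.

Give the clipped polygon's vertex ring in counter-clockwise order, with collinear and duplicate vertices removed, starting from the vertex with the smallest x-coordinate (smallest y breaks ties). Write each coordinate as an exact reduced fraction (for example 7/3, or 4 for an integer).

Clipped polygon: [(17,10) (19,10) (19,229/16) (17,239/16)]

1. After x ≥ 17: [(17,20/11) (18,2) (20,14) (17,239/16)]
2. After x ≤ 19: [(17,20/11) (18,2) (19,8) (19,229/16) (17,239/16)]
3. After y ≥ 10: [(17,10) (19,10) (19,229/16) (17,239/16)]
4. After y ≤ 18: [(17,10) (19,10) (19,229/16) (17,239/16)]
5. Canonical ring: [(17,10) (19,10) (19,229/16) (17,239/16)]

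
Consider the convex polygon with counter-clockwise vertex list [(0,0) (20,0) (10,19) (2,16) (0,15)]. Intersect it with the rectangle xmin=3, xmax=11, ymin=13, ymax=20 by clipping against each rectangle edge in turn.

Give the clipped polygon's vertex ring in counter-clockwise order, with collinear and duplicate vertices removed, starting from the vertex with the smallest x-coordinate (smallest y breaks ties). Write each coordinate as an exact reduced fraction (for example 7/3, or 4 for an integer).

1. After x ≥ 3: [(3,0) (20,0) (10,19) (3,131/8)]
2. After x ≤ 11: [(3,0) (11,0) (11,171/10) (10,19) (3,131/8)]
3. After y ≥ 13: [(3,13) (11,13) (11,171/10) (10,19) (3,131/8)]
4. After y ≤ 20: [(3,13) (11,13) (11,171/10) (10,19) (3,131/8)]
5. Canonical ring: [(3,13) (11,13) (11,171/10) (10,19) (3,131/8)]

Clipped polygon: [(3,13) (11,13) (11,171/10) (10,19) (3,131/8)]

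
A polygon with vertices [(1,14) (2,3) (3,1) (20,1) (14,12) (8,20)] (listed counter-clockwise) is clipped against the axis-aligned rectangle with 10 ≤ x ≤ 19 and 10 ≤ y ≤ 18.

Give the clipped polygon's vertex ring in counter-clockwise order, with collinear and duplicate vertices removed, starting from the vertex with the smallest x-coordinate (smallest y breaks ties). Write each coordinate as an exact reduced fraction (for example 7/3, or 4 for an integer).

1. After x ≥ 10: [(10,1) (20,1) (14,12) (10,52/3)]
2. After x ≤ 19: [(10,1) (19,1) (19,17/6) (14,12) (10,52/3)]
3. After y ≥ 10: [(10,10) (166/11,10) (14,12) (10,52/3)]
4. After y ≤ 18: [(10,10) (166/11,10) (14,12) (10,52/3)]
5. Canonical ring: [(10,10) (166/11,10) (14,12) (10,52/3)]

Clipped polygon: [(10,10) (166/11,10) (14,12) (10,52/3)]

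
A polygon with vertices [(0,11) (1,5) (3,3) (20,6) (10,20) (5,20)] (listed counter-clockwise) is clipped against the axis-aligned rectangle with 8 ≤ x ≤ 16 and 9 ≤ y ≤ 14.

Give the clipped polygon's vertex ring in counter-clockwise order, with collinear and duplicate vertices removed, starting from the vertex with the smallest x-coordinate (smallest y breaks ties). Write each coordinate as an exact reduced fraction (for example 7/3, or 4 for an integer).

1. After x ≥ 8: [(8,66/17) (20,6) (10,20) (8,20)]
2. After x ≤ 16: [(8,66/17) (16,90/17) (16,58/5) (10,20) (8,20)]
3. After y ≥ 9: [(8,9) (16,9) (16,58/5) (10,20) (8,20)]
4. After y ≤ 14: [(8,14) (8,9) (16,9) (16,58/5) (100/7,14)]
5. Canonical ring: [(8,9) (16,9) (16,58/5) (100/7,14) (8,14)]

Clipped polygon: [(8,9) (16,9) (16,58/5) (100/7,14) (8,14)]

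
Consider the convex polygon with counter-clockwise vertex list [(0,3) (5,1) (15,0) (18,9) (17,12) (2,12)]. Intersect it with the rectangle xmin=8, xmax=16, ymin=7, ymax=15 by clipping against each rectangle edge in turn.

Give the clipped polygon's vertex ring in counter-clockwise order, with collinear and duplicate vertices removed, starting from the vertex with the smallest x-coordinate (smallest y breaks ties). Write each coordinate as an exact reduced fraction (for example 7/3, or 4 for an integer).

1. After x ≥ 8: [(8,7/10) (15,0) (18,9) (17,12) (8,12)]
2. After x ≤ 16: [(8,7/10) (15,0) (16,3) (16,12) (8,12)]
3. After y ≥ 7: [(8,7) (16,7) (16,12) (8,12)]
4. After y ≤ 15: [(8,7) (16,7) (16,12) (8,12)]
5. Canonical ring: [(8,7) (16,7) (16,12) (8,12)]

Clipped polygon: [(8,7) (16,7) (16,12) (8,12)]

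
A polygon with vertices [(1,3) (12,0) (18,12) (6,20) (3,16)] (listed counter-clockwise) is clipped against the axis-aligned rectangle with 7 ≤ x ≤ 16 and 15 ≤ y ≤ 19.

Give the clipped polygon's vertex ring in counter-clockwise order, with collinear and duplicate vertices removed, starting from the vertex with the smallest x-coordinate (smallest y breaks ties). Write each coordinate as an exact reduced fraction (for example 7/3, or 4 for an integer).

Clipped polygon: [(7,15) (27/2,15) (15/2,19) (7,19)]

1. After x ≥ 7: [(7,15/11) (12,0) (18,12) (7,58/3)]
2. After x ≤ 16: [(7,15/11) (12,0) (16,8) (16,40/3) (7,58/3)]
3. After y ≥ 15: [(7,15) (27/2,15) (7,58/3)]
4. After y ≤ 19: [(7,19) (7,15) (27/2,15) (15/2,19)]
5. Canonical ring: [(7,15) (27/2,15) (15/2,19) (7,19)]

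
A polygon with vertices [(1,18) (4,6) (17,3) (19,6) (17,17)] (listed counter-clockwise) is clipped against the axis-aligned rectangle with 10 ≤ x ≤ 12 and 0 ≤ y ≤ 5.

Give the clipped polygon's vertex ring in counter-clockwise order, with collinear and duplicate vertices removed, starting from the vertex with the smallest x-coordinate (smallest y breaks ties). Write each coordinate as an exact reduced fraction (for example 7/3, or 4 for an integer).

1. After x ≥ 10: [(10,279/16) (10,60/13) (17,3) (19,6) (17,17)]
2. After x ≤ 12: [(12,277/16) (10,279/16) (10,60/13) (12,54/13)]
3. After y ≥ 0: [(12,277/16) (10,279/16) (10,60/13) (12,54/13)]
4. After y ≤ 5: [(12,5) (10,5) (10,60/13) (12,54/13)]
5. Canonical ring: [(10,60/13) (12,54/13) (12,5) (10,5)]

Clipped polygon: [(10,60/13) (12,54/13) (12,5) (10,5)]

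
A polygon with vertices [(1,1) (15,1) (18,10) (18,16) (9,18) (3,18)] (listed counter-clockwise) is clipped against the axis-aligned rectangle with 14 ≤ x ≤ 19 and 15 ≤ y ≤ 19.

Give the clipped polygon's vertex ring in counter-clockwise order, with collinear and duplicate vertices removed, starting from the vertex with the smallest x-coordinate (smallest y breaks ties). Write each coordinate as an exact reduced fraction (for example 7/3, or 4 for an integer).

1. After x ≥ 14: [(14,1) (15,1) (18,10) (18,16) (14,152/9)]
2. After x ≤ 19: [(14,1) (15,1) (18,10) (18,16) (14,152/9)]
3. After y ≥ 15: [(14,15) (18,15) (18,16) (14,152/9)]
4. After y ≤ 19: [(14,15) (18,15) (18,16) (14,152/9)]
5. Canonical ring: [(14,15) (18,15) (18,16) (14,152/9)]

Clipped polygon: [(14,15) (18,15) (18,16) (14,152/9)]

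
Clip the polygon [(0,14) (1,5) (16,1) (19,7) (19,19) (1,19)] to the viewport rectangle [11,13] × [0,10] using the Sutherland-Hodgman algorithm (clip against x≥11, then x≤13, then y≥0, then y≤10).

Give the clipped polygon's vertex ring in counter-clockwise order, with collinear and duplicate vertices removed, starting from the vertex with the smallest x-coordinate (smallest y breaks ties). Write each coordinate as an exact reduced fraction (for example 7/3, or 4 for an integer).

1. After x ≥ 11: [(11,7/3) (16,1) (19,7) (19,19) (11,19)]
2. After x ≤ 13: [(11,7/3) (13,9/5) (13,19) (11,19)]
3. After y ≥ 0: [(11,7/3) (13,9/5) (13,19) (11,19)]
4. After y ≤ 10: [(11,10) (11,7/3) (13,9/5) (13,10)]
5. Canonical ring: [(11,7/3) (13,9/5) (13,10) (11,10)]

Clipped polygon: [(11,7/3) (13,9/5) (13,10) (11,10)]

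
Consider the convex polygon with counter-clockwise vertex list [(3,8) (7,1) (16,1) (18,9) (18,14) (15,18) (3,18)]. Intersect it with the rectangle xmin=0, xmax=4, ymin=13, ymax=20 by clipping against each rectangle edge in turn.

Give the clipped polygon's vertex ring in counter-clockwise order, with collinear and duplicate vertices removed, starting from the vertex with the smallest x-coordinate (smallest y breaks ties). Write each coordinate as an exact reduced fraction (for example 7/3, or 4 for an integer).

Clipped polygon: [(3,13) (4,13) (4,18) (3,18)]

1. After x ≥ 0: [(3,8) (7,1) (16,1) (18,9) (18,14) (15,18) (3,18)]
2. After x ≤ 4: [(3,8) (4,25/4) (4,18) (3,18)]
3. After y ≥ 13: [(3,13) (4,13) (4,18) (3,18)]
4. After y ≤ 20: [(3,13) (4,13) (4,18) (3,18)]
5. Canonical ring: [(3,13) (4,13) (4,18) (3,18)]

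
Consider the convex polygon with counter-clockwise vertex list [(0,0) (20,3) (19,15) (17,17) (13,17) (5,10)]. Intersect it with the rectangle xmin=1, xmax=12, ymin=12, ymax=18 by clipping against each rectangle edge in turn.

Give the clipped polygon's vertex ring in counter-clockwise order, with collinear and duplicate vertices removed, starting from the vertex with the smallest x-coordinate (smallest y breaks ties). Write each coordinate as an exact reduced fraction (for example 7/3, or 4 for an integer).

Clipped polygon: [(51/7,12) (12,12) (12,129/8)]

1. After x ≥ 1: [(1,2) (1,3/20) (20,3) (19,15) (17,17) (13,17) (5,10)]
2. After x ≤ 12: [(1,2) (1,3/20) (12,9/5) (12,129/8) (5,10)]
3. After y ≥ 12: [(12,12) (12,129/8) (51/7,12)]
4. After y ≤ 18: [(12,12) (12,129/8) (51/7,12)]
5. Canonical ring: [(51/7,12) (12,12) (12,129/8)]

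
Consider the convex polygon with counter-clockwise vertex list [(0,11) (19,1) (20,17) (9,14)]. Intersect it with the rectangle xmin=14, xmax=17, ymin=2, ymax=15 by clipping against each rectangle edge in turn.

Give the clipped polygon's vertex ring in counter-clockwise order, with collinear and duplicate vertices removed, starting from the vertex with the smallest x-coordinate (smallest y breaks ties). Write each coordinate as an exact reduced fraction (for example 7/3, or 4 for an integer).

Clipped polygon: [(14,69/19) (17,39/19) (17,15) (14,15)]

1. After x ≥ 14: [(14,69/19) (19,1) (20,17) (14,169/11)]
2. After x ≤ 17: [(14,69/19) (17,39/19) (17,178/11) (14,169/11)]
3. After y ≥ 2: [(14,69/19) (17,39/19) (17,178/11) (14,169/11)]
4. After y ≤ 15: [(14,15) (14,69/19) (17,39/19) (17,15)]
5. Canonical ring: [(14,69/19) (17,39/19) (17,15) (14,15)]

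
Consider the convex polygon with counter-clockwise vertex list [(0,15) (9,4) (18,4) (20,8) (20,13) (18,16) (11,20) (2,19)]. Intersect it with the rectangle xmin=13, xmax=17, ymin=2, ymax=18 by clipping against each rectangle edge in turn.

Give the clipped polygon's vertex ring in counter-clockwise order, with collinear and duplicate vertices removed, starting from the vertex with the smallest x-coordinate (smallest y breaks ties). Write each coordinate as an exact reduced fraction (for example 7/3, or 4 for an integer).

Clipped polygon: [(13,4) (17,4) (17,116/7) (29/2,18) (13,18)]

1. After x ≥ 13: [(13,4) (18,4) (20,8) (20,13) (18,16) (13,132/7)]
2. After x ≤ 17: [(13,4) (17,4) (17,116/7) (13,132/7)]
3. After y ≥ 2: [(13,4) (17,4) (17,116/7) (13,132/7)]
4. After y ≤ 18: [(13,18) (13,4) (17,4) (17,116/7) (29/2,18)]
5. Canonical ring: [(13,4) (17,4) (17,116/7) (29/2,18) (13,18)]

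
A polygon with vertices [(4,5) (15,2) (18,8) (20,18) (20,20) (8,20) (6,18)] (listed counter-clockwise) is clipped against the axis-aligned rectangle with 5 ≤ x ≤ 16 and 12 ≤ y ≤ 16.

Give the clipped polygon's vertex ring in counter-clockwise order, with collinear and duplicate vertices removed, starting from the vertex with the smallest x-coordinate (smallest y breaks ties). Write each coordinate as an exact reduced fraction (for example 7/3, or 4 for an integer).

Clipped polygon: [(66/13,12) (16,12) (16,16) (74/13,16)]

1. After x ≥ 5: [(5,23/2) (5,52/11) (15,2) (18,8) (20,18) (20,20) (8,20) (6,18)]
2. After x ≤ 16: [(5,23/2) (5,52/11) (15,2) (16,4) (16,20) (8,20) (6,18)]
3. After y ≥ 12: [(66/13,12) (16,12) (16,20) (8,20) (6,18)]
4. After y ≤ 16: [(74/13,16) (66/13,12) (16,12) (16,16)]
5. Canonical ring: [(66/13,12) (16,12) (16,16) (74/13,16)]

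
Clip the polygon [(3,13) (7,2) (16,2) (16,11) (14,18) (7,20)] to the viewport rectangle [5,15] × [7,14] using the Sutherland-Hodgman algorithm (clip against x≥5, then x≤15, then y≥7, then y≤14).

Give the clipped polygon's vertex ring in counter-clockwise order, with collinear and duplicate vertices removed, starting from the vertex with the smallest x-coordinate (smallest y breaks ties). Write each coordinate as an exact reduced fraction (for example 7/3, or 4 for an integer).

1. After x ≥ 5: [(5,33/2) (5,15/2) (7,2) (16,2) (16,11) (14,18) (7,20)]
2. After x ≤ 15: [(5,33/2) (5,15/2) (7,2) (15,2) (15,29/2) (14,18) (7,20)]
3. After y ≥ 7: [(5,33/2) (5,15/2) (57/11,7) (15,7) (15,29/2) (14,18) (7,20)]
4. After y ≤ 14: [(5,14) (5,15/2) (57/11,7) (15,7) (15,14)]
5. Canonical ring: [(5,15/2) (57/11,7) (15,7) (15,14) (5,14)]

Clipped polygon: [(5,15/2) (57/11,7) (15,7) (15,14) (5,14)]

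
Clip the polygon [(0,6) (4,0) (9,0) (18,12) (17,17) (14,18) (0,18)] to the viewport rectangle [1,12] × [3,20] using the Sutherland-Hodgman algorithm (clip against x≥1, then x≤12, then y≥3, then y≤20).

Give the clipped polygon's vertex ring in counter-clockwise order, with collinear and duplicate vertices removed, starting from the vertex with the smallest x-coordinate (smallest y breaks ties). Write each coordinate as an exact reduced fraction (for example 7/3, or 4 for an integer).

1. After x ≥ 1: [(1,9/2) (4,0) (9,0) (18,12) (17,17) (14,18) (1,18)]
2. After x ≤ 12: [(1,9/2) (4,0) (9,0) (12,4) (12,18) (1,18)]
3. After y ≥ 3: [(1,9/2) (2,3) (45/4,3) (12,4) (12,18) (1,18)]
4. After y ≤ 20: [(1,9/2) (2,3) (45/4,3) (12,4) (12,18) (1,18)]
5. Canonical ring: [(1,9/2) (2,3) (45/4,3) (12,4) (12,18) (1,18)]

Clipped polygon: [(1,9/2) (2,3) (45/4,3) (12,4) (12,18) (1,18)]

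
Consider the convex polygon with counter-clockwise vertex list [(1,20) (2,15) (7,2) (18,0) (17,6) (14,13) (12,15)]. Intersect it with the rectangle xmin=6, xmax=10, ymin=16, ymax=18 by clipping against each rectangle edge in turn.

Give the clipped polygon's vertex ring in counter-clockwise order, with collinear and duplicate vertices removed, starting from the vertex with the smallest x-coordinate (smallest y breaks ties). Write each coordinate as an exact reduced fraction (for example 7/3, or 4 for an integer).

1. After x ≥ 6: [(6,195/11) (6,23/5) (7,2) (18,0) (17,6) (14,13) (12,15)]
2. After x ≤ 10: [(10,175/11) (6,195/11) (6,23/5) (7,2) (10,16/11)]
3. After y ≥ 16: [(49/5,16) (6,195/11) (6,16)]
4. After y ≤ 18: [(49/5,16) (6,195/11) (6,16)]
5. Canonical ring: [(6,16) (49/5,16) (6,195/11)]

Clipped polygon: [(6,16) (49/5,16) (6,195/11)]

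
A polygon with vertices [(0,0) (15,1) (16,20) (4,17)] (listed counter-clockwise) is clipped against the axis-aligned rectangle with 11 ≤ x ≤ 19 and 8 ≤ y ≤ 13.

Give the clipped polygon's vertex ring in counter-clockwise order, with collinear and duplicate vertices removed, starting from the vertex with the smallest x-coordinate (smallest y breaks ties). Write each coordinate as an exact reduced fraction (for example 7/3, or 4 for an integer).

1. After x ≥ 11: [(11,11/15) (15,1) (16,20) (11,75/4)]
2. After x ≤ 19: [(11,11/15) (15,1) (16,20) (11,75/4)]
3. After y ≥ 8: [(11,8) (292/19,8) (16,20) (11,75/4)]
4. After y ≤ 13: [(11,13) (11,8) (292/19,8) (297/19,13)]
5. Canonical ring: [(11,8) (292/19,8) (297/19,13) (11,13)]

Clipped polygon: [(11,8) (292/19,8) (297/19,13) (11,13)]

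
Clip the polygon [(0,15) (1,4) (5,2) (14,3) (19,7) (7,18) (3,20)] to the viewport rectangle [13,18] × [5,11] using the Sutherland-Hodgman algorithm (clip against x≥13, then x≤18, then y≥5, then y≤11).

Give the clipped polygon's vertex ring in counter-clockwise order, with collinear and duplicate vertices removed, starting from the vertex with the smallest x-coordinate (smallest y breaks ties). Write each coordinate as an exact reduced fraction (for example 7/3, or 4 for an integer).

Clipped polygon: [(13,5) (33/2,5) (18,31/5) (18,95/12) (161/11,11) (13,11)]

1. After x ≥ 13: [(13,26/9) (14,3) (19,7) (13,25/2)]
2. After x ≤ 18: [(13,26/9) (14,3) (18,31/5) (18,95/12) (13,25/2)]
3. After y ≥ 5: [(13,5) (33/2,5) (18,31/5) (18,95/12) (13,25/2)]
4. After y ≤ 11: [(13,11) (13,5) (33/2,5) (18,31/5) (18,95/12) (161/11,11)]
5. Canonical ring: [(13,5) (33/2,5) (18,31/5) (18,95/12) (161/11,11) (13,11)]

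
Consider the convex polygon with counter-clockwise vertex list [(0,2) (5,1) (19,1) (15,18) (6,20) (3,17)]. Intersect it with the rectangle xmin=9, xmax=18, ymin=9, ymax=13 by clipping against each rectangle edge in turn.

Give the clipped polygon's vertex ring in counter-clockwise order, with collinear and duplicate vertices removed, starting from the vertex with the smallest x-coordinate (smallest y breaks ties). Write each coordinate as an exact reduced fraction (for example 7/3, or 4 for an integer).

Clipped polygon: [(9,9) (291/17,9) (275/17,13) (9,13)]

1. After x ≥ 9: [(9,1) (19,1) (15,18) (9,58/3)]
2. After x ≤ 18: [(9,1) (18,1) (18,21/4) (15,18) (9,58/3)]
3. After y ≥ 9: [(9,9) (291/17,9) (15,18) (9,58/3)]
4. After y ≤ 13: [(9,13) (9,9) (291/17,9) (275/17,13)]
5. Canonical ring: [(9,9) (291/17,9) (275/17,13) (9,13)]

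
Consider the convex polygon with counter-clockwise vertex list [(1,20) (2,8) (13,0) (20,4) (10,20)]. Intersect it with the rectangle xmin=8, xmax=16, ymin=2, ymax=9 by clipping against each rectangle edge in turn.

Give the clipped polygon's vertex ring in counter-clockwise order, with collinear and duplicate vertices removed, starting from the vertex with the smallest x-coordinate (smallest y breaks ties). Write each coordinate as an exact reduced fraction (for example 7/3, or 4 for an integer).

1. After x ≥ 8: [(8,20) (8,40/11) (13,0) (20,4) (10,20)]
2. After x ≤ 16: [(8,20) (8,40/11) (13,0) (16,12/7) (16,52/5) (10,20)]
3. After y ≥ 2: [(8,20) (8,40/11) (41/4,2) (16,2) (16,52/5) (10,20)]
4. After y ≤ 9: [(8,9) (8,40/11) (41/4,2) (16,2) (16,9)]
5. Canonical ring: [(8,40/11) (41/4,2) (16,2) (16,9) (8,9)]

Clipped polygon: [(8,40/11) (41/4,2) (16,2) (16,9) (8,9)]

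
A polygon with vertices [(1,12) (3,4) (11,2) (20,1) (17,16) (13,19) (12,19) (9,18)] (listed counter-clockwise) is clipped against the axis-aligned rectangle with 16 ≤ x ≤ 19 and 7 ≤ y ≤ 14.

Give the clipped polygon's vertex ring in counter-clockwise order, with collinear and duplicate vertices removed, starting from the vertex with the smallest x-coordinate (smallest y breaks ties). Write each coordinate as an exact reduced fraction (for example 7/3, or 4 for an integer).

1. After x ≥ 16: [(16,13/9) (20,1) (17,16) (16,67/4)]
2. After x ≤ 19: [(16,13/9) (19,10/9) (19,6) (17,16) (16,67/4)]
3. After y ≥ 7: [(16,7) (94/5,7) (17,16) (16,67/4)]
4. After y ≤ 14: [(16,14) (16,7) (94/5,7) (87/5,14)]
5. Canonical ring: [(16,7) (94/5,7) (87/5,14) (16,14)]

Clipped polygon: [(16,7) (94/5,7) (87/5,14) (16,14)]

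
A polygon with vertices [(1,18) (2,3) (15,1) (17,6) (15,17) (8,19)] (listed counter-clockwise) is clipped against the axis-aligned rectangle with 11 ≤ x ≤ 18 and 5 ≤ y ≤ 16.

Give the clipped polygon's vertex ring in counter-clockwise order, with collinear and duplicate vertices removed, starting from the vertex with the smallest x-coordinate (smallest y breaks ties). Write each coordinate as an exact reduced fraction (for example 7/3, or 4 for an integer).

1. After x ≥ 11: [(11,21/13) (15,1) (17,6) (15,17) (11,127/7)]
2. After x ≤ 18: [(11,21/13) (15,1) (17,6) (15,17) (11,127/7)]
3. After y ≥ 5: [(11,5) (83/5,5) (17,6) (15,17) (11,127/7)]
4. After y ≤ 16: [(11,16) (11,5) (83/5,5) (17,6) (167/11,16)]
5. Canonical ring: [(11,5) (83/5,5) (17,6) (167/11,16) (11,16)]

Clipped polygon: [(11,5) (83/5,5) (17,6) (167/11,16) (11,16)]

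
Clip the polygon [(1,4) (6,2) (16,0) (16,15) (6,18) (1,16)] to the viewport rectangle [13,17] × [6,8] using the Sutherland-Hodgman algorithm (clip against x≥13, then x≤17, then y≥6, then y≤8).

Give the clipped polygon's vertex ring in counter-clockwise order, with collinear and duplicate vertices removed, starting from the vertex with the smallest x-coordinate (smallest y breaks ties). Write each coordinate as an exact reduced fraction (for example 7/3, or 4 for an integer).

Clipped polygon: [(13,6) (16,6) (16,8) (13,8)]

1. After x ≥ 13: [(13,3/5) (16,0) (16,15) (13,159/10)]
2. After x ≤ 17: [(13,3/5) (16,0) (16,15) (13,159/10)]
3. After y ≥ 6: [(13,6) (16,6) (16,15) (13,159/10)]
4. After y ≤ 8: [(13,8) (13,6) (16,6) (16,8)]
5. Canonical ring: [(13,6) (16,6) (16,8) (13,8)]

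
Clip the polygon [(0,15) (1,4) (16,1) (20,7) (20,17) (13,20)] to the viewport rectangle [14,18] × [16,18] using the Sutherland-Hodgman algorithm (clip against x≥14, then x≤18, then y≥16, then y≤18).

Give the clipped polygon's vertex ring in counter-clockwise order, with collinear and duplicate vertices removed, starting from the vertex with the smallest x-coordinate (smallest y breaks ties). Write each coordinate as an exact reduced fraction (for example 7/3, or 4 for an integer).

1. After x ≥ 14: [(14,7/5) (16,1) (20,7) (20,17) (14,137/7)]
2. After x ≤ 18: [(14,7/5) (16,1) (18,4) (18,125/7) (14,137/7)]
3. After y ≥ 16: [(14,16) (18,16) (18,125/7) (14,137/7)]
4. After y ≤ 18: [(14,18) (14,16) (18,16) (18,125/7) (53/3,18)]
5. Canonical ring: [(14,16) (18,16) (18,125/7) (53/3,18) (14,18)]

Clipped polygon: [(14,16) (18,16) (18,125/7) (53/3,18) (14,18)]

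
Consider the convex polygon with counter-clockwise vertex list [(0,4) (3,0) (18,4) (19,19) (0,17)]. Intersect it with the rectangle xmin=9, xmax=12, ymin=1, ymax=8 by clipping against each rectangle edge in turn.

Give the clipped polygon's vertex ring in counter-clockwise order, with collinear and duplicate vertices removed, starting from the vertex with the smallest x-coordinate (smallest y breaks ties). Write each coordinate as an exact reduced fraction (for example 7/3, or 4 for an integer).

Clipped polygon: [(9,8/5) (12,12/5) (12,8) (9,8)]

1. After x ≥ 9: [(9,8/5) (18,4) (19,19) (9,341/19)]
2. After x ≤ 12: [(9,8/5) (12,12/5) (12,347/19) (9,341/19)]
3. After y ≥ 1: [(9,8/5) (12,12/5) (12,347/19) (9,341/19)]
4. After y ≤ 8: [(9,8) (9,8/5) (12,12/5) (12,8)]
5. Canonical ring: [(9,8/5) (12,12/5) (12,8) (9,8)]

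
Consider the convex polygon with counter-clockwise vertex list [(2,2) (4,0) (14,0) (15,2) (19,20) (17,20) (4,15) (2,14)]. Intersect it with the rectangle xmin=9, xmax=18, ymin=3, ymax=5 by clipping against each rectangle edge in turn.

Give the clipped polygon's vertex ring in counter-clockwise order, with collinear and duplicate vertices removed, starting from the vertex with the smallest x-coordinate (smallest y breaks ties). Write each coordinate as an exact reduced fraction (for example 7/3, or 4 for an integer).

Clipped polygon: [(9,3) (137/9,3) (47/3,5) (9,5)]

1. After x ≥ 9: [(9,0) (14,0) (15,2) (19,20) (17,20) (9,220/13)]
2. After x ≤ 18: [(9,0) (14,0) (15,2) (18,31/2) (18,20) (17,20) (9,220/13)]
3. After y ≥ 3: [(9,3) (137/9,3) (18,31/2) (18,20) (17,20) (9,220/13)]
4. After y ≤ 5: [(9,5) (9,3) (137/9,3) (47/3,5)]
5. Canonical ring: [(9,3) (137/9,3) (47/3,5) (9,5)]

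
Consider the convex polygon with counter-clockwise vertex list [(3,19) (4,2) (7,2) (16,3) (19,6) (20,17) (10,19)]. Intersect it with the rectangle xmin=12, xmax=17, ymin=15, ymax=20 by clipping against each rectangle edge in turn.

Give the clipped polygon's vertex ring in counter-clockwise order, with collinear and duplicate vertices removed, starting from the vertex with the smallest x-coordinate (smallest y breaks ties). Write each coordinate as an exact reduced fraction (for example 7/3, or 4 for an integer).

Clipped polygon: [(12,15) (17,15) (17,88/5) (12,93/5)]

1. After x ≥ 12: [(12,23/9) (16,3) (19,6) (20,17) (12,93/5)]
2. After x ≤ 17: [(12,23/9) (16,3) (17,4) (17,88/5) (12,93/5)]
3. After y ≥ 15: [(12,15) (17,15) (17,88/5) (12,93/5)]
4. After y ≤ 20: [(12,15) (17,15) (17,88/5) (12,93/5)]
5. Canonical ring: [(12,15) (17,15) (17,88/5) (12,93/5)]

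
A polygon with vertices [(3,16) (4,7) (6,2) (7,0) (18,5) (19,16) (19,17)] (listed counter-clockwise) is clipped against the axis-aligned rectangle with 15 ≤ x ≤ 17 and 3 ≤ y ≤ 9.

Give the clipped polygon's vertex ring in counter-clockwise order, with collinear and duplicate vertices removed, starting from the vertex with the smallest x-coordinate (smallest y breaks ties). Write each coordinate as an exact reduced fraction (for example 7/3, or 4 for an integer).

1. After x ≥ 15: [(15,67/4) (15,40/11) (18,5) (19,16) (19,17)]
2. After x ≤ 17: [(17,135/8) (15,67/4) (15,40/11) (17,50/11)]
3. After y ≥ 3: [(17,135/8) (15,67/4) (15,40/11) (17,50/11)]
4. After y ≤ 9: [(17,9) (15,9) (15,40/11) (17,50/11)]
5. Canonical ring: [(15,40/11) (17,50/11) (17,9) (15,9)]

Clipped polygon: [(15,40/11) (17,50/11) (17,9) (15,9)]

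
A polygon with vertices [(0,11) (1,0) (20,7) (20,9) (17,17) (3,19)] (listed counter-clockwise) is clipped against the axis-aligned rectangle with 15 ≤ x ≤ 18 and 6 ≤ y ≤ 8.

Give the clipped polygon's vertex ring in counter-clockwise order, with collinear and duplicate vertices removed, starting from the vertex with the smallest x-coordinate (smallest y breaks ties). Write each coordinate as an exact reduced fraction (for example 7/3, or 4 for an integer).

Clipped polygon: [(15,6) (121/7,6) (18,119/19) (18,8) (15,8)]

1. After x ≥ 15: [(15,98/19) (20,7) (20,9) (17,17) (15,121/7)]
2. After x ≤ 18: [(15,98/19) (18,119/19) (18,43/3) (17,17) (15,121/7)]
3. After y ≥ 6: [(15,6) (121/7,6) (18,119/19) (18,43/3) (17,17) (15,121/7)]
4. After y ≤ 8: [(15,8) (15,6) (121/7,6) (18,119/19) (18,8)]
5. Canonical ring: [(15,6) (121/7,6) (18,119/19) (18,8) (15,8)]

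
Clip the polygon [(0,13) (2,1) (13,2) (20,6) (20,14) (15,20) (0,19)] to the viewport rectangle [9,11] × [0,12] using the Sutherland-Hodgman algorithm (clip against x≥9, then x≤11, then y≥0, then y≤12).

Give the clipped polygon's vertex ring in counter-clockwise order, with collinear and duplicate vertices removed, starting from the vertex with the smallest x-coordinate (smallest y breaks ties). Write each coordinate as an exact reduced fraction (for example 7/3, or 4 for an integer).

Clipped polygon: [(9,18/11) (11,20/11) (11,12) (9,12)]

1. After x ≥ 9: [(9,18/11) (13,2) (20,6) (20,14) (15,20) (9,98/5)]
2. After x ≤ 11: [(9,18/11) (11,20/11) (11,296/15) (9,98/5)]
3. After y ≥ 0: [(9,18/11) (11,20/11) (11,296/15) (9,98/5)]
4. After y ≤ 12: [(9,12) (9,18/11) (11,20/11) (11,12)]
5. Canonical ring: [(9,18/11) (11,20/11) (11,12) (9,12)]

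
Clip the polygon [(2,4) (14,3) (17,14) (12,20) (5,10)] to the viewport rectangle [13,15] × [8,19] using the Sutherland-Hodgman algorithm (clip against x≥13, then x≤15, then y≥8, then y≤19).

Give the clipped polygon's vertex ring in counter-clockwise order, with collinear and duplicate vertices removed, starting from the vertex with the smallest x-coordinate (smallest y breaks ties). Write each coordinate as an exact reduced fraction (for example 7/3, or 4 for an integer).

1. After x ≥ 13: [(13,37/12) (14,3) (17,14) (13,94/5)]
2. After x ≤ 15: [(13,37/12) (14,3) (15,20/3) (15,82/5) (13,94/5)]
3. After y ≥ 8: [(13,8) (15,8) (15,82/5) (13,94/5)]
4. After y ≤ 19: [(13,8) (15,8) (15,82/5) (13,94/5)]
5. Canonical ring: [(13,8) (15,8) (15,82/5) (13,94/5)]

Clipped polygon: [(13,8) (15,8) (15,82/5) (13,94/5)]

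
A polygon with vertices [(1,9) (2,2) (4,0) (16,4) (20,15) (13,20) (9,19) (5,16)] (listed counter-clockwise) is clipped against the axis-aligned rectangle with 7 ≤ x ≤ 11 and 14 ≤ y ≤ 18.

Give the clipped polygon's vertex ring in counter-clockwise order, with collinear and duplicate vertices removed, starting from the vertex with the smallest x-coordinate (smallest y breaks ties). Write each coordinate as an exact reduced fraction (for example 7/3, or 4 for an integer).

1. After x ≥ 7: [(7,1) (16,4) (20,15) (13,20) (9,19) (7,35/2)]
2. After x ≤ 11: [(7,1) (11,7/3) (11,39/2) (9,19) (7,35/2)]
3. After y ≥ 14: [(7,14) (11,14) (11,39/2) (9,19) (7,35/2)]
4. After y ≤ 18: [(7,14) (11,14) (11,18) (23/3,18) (7,35/2)]
5. Canonical ring: [(7,14) (11,14) (11,18) (23/3,18) (7,35/2)]

Clipped polygon: [(7,14) (11,14) (11,18) (23/3,18) (7,35/2)]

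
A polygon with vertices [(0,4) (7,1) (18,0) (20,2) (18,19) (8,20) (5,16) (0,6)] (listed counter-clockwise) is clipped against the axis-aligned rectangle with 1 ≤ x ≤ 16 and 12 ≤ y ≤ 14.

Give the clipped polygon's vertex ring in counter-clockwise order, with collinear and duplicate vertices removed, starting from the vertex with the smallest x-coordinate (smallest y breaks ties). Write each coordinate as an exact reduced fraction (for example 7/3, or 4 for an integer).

Clipped polygon: [(3,12) (16,12) (16,14) (4,14)]

1. After x ≥ 1: [(1,25/7) (7,1) (18,0) (20,2) (18,19) (8,20) (5,16) (1,8)]
2. After x ≤ 16: [(1,25/7) (7,1) (16,2/11) (16,96/5) (8,20) (5,16) (1,8)]
3. After y ≥ 12: [(16,12) (16,96/5) (8,20) (5,16) (3,12)]
4. After y ≤ 14: [(16,12) (16,14) (4,14) (3,12)]
5. Canonical ring: [(3,12) (16,12) (16,14) (4,14)]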